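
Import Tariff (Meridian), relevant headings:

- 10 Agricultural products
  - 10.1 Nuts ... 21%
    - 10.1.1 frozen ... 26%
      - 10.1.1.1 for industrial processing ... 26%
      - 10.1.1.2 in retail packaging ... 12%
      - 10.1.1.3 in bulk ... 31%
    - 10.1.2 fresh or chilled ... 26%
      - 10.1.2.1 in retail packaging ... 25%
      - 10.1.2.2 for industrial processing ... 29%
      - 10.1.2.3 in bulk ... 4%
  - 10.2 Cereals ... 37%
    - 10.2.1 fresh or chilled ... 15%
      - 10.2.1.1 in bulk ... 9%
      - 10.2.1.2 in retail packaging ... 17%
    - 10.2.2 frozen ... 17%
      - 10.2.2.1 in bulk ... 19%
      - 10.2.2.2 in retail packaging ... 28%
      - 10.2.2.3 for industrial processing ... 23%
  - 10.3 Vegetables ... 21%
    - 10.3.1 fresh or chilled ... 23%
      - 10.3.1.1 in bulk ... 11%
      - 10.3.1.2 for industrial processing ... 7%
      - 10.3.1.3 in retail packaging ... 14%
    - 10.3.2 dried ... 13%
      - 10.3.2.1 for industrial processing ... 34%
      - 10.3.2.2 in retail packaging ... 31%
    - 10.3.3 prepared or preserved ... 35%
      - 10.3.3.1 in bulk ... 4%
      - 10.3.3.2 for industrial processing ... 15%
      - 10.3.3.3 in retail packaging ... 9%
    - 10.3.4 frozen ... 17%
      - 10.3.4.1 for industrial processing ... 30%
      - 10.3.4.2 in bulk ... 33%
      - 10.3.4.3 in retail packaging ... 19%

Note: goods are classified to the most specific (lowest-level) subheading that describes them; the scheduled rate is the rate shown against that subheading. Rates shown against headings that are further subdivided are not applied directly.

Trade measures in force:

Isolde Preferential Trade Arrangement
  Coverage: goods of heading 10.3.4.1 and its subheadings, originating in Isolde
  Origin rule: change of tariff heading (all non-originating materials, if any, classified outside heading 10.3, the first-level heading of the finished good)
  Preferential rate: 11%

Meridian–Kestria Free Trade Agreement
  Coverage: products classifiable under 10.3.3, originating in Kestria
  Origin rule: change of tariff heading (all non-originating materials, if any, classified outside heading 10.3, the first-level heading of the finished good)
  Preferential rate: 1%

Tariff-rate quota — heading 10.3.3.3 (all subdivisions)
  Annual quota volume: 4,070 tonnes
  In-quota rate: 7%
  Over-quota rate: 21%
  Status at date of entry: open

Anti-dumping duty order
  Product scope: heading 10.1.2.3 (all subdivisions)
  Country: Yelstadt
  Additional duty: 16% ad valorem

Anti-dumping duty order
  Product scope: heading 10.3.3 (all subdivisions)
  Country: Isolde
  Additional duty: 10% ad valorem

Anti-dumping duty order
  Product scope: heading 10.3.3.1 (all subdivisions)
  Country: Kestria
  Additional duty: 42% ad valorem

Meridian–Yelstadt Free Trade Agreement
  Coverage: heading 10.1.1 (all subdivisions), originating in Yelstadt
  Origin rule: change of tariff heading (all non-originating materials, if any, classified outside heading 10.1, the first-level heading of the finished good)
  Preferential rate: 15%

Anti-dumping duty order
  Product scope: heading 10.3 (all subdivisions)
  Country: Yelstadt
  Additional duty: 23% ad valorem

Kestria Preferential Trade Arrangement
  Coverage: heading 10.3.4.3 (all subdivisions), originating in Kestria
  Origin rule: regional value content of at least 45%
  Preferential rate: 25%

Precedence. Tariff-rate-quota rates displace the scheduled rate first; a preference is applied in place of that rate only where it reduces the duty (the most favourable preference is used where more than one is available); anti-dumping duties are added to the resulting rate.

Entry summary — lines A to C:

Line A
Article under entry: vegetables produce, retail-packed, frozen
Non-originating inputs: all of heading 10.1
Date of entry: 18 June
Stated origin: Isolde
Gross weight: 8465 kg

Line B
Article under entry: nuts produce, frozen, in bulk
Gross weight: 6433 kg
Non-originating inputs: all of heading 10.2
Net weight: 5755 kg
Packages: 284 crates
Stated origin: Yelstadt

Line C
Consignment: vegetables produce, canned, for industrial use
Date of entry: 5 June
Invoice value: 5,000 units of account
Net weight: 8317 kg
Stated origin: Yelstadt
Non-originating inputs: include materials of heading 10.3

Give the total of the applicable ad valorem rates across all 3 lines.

Line A: vegetables → 10.3; frozen → 10.3.4; retail-packed → 10.3.4.3. Scheduled 19%. Isolde agreement on 10.3.4.1: 10.3.4.3 not covered. → 19%.
Line B: nuts → 10.1; frozen → 10.1.1; in bulk → 10.1.1.3. Scheduled 31%. Yelstadt agreement on 10.1.1: CTH met → 15% available; preferential 15%. → 15%.
Line C: vegetables → 10.3; canned → 10.3.3; for industrial use → 10.3.3.2. Scheduled 15%. Yelstadt agreement on 10.1.1: 10.3.3.2 not covered; anti-dumping (Yelstadt, 10.3): +23%; total 15% + 23% = 38%. → 38%.
Sum: 19% + 15% + 38% = 72%.

72%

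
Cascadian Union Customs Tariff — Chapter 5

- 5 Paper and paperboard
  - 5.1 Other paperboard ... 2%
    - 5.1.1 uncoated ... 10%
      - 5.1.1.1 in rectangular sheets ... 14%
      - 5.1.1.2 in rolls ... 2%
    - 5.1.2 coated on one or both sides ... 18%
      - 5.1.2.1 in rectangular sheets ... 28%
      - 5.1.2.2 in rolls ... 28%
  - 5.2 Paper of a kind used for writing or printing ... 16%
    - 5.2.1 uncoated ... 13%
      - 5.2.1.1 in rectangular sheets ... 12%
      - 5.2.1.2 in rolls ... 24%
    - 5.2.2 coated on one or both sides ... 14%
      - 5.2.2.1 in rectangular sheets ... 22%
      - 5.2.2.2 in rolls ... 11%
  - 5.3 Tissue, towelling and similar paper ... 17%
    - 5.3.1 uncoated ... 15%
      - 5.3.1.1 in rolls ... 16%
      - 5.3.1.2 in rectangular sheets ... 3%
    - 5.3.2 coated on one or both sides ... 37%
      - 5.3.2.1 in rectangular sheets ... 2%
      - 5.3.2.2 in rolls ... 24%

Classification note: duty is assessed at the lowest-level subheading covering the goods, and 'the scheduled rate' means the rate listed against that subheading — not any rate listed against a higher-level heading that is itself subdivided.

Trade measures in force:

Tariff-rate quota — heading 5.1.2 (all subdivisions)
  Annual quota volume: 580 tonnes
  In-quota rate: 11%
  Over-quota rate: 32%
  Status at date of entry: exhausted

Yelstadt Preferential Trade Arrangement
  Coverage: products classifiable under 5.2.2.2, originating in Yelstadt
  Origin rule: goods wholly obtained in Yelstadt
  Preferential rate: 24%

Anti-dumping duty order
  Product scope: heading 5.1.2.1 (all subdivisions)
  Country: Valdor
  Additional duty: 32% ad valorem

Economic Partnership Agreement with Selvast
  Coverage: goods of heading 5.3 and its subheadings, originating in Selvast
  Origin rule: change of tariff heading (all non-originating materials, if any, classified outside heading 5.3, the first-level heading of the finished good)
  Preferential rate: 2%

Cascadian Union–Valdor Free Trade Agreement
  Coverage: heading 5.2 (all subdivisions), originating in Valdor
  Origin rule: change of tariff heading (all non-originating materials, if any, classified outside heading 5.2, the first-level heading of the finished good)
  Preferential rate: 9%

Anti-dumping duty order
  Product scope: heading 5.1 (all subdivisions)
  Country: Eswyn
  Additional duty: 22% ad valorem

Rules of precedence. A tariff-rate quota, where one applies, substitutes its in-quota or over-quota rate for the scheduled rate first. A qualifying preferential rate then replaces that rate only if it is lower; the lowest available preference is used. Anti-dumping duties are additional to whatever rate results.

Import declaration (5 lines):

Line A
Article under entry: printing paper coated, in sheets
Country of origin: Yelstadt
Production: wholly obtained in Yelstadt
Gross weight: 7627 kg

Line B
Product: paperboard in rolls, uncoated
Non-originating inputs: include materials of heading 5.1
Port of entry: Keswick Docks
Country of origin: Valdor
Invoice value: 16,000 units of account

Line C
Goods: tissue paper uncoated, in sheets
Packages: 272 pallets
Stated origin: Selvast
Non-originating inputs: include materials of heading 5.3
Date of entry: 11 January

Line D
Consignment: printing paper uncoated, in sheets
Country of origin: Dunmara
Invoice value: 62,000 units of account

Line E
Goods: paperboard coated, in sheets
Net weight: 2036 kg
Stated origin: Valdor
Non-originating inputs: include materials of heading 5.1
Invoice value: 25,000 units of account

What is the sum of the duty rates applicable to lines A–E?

103%

Line A: printing paper → 5.2; coated → 5.2.2; in sheets → 5.2.2.1. Scheduled 22%. Yelstadt agreement on 5.2.2.2: 5.2.2.1 not covered. → 22%.
Line B: paperboard → 5.1; uncoated → 5.1.1; in rolls → 5.1.1.2. Scheduled 2%. Valdor agreement on 5.2: 5.1.1.2 not covered. → 2%.
Line C: tissue paper → 5.3; uncoated → 5.3.1; in sheets → 5.3.1.2. Scheduled 3%. Selvast agreement on 5.3: CTH not met. → 3%.
Line D: printing paper → 5.2; uncoated → 5.2.1; in sheets → 5.2.1.1. Scheduled 12%. No special measure applies. → 12%.
Line E: paperboard → 5.1; coated → 5.1.2; in sheets → 5.1.2.1. Scheduled 28%. quota on 5.1.2 exhausted → over-quota 32%; Valdor agreement on 5.2: 5.1.2.1 not covered; anti-dumping (Valdor, 5.1.2.1): +32%; total 32% + 32% = 64%. → 64%.
Sum: 22% + 2% + 3% + 12% + 64% = 103%.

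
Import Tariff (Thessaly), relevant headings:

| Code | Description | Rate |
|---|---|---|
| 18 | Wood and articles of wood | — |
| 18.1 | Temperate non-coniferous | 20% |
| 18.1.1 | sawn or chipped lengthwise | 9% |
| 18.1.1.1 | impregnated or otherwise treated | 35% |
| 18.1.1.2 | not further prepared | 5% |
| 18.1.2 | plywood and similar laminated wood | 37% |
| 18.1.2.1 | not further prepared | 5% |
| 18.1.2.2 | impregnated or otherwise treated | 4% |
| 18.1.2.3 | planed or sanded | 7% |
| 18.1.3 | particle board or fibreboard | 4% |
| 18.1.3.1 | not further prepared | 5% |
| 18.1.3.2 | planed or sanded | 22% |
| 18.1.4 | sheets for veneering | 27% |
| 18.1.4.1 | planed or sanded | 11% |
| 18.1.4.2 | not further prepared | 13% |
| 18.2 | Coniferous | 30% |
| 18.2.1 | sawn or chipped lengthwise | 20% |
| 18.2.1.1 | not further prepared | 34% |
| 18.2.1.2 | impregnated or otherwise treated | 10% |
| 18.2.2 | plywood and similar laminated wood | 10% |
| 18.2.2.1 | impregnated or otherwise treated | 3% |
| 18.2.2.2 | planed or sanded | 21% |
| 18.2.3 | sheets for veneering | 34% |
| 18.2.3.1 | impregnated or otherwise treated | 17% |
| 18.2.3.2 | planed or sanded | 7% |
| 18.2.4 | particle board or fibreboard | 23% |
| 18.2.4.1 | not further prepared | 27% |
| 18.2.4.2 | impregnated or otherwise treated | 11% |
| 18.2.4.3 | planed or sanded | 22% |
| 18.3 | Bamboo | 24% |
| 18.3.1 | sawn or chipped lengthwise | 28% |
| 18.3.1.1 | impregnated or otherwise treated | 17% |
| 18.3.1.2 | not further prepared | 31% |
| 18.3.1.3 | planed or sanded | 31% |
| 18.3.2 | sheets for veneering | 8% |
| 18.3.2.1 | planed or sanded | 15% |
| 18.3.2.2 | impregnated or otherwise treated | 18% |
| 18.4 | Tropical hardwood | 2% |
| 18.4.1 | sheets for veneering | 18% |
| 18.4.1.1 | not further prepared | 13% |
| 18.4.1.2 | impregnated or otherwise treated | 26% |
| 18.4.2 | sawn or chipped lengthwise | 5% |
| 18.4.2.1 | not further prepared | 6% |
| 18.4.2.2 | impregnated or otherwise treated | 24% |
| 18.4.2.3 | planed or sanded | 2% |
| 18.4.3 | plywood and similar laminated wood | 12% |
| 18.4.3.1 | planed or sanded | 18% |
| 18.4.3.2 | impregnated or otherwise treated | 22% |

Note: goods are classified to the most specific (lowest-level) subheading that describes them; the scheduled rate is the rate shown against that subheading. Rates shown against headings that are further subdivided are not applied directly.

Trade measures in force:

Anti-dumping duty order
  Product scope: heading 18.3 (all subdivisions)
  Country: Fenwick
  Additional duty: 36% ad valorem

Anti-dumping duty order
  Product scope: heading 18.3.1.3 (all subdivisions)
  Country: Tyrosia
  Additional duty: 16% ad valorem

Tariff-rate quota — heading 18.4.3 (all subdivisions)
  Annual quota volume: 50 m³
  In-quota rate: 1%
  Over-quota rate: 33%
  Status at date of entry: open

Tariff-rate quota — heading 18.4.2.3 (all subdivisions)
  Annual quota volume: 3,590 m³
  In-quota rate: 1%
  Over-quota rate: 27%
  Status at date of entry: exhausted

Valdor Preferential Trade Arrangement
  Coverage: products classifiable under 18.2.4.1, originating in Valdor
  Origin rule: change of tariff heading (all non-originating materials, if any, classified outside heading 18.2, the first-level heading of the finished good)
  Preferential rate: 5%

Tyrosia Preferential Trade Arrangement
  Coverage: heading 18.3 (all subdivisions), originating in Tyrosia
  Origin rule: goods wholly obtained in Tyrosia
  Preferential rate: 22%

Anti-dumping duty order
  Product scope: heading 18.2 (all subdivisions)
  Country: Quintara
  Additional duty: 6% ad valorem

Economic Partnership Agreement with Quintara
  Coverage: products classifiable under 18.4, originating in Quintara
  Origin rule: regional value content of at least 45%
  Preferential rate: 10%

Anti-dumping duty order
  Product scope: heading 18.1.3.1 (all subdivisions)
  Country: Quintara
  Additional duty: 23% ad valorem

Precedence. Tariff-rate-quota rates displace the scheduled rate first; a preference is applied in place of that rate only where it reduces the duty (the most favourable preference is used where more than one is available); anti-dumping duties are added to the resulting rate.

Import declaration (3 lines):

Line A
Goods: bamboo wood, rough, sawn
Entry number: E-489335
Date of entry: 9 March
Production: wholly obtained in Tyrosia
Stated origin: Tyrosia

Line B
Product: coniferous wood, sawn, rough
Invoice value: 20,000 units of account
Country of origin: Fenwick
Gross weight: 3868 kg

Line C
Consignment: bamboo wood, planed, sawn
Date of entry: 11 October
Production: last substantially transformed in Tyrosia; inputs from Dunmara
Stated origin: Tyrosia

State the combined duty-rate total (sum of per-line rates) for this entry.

Line A: bamboo → 18.3; sawn → 18.3.1; rough → 18.3.1.2. Scheduled 31%. Tyrosia agreement on 18.3: wholly obtained → 22% available; preferential 22%. → 22%.
Line B: coniferous → 18.2; sawn → 18.2.1; rough → 18.2.1.1. Scheduled 34%. No special measure applies. → 34%.
Line C: bamboo → 18.3; sawn → 18.3.1; planed → 18.3.1.3. Scheduled 31%. Tyrosia agreement on 18.3: not wholly obtained; anti-dumping (Tyrosia, 18.3.1.3): +16%; total 31% + 16% = 47%. → 47%.
Sum: 22% + 34% + 47% = 103%.

103%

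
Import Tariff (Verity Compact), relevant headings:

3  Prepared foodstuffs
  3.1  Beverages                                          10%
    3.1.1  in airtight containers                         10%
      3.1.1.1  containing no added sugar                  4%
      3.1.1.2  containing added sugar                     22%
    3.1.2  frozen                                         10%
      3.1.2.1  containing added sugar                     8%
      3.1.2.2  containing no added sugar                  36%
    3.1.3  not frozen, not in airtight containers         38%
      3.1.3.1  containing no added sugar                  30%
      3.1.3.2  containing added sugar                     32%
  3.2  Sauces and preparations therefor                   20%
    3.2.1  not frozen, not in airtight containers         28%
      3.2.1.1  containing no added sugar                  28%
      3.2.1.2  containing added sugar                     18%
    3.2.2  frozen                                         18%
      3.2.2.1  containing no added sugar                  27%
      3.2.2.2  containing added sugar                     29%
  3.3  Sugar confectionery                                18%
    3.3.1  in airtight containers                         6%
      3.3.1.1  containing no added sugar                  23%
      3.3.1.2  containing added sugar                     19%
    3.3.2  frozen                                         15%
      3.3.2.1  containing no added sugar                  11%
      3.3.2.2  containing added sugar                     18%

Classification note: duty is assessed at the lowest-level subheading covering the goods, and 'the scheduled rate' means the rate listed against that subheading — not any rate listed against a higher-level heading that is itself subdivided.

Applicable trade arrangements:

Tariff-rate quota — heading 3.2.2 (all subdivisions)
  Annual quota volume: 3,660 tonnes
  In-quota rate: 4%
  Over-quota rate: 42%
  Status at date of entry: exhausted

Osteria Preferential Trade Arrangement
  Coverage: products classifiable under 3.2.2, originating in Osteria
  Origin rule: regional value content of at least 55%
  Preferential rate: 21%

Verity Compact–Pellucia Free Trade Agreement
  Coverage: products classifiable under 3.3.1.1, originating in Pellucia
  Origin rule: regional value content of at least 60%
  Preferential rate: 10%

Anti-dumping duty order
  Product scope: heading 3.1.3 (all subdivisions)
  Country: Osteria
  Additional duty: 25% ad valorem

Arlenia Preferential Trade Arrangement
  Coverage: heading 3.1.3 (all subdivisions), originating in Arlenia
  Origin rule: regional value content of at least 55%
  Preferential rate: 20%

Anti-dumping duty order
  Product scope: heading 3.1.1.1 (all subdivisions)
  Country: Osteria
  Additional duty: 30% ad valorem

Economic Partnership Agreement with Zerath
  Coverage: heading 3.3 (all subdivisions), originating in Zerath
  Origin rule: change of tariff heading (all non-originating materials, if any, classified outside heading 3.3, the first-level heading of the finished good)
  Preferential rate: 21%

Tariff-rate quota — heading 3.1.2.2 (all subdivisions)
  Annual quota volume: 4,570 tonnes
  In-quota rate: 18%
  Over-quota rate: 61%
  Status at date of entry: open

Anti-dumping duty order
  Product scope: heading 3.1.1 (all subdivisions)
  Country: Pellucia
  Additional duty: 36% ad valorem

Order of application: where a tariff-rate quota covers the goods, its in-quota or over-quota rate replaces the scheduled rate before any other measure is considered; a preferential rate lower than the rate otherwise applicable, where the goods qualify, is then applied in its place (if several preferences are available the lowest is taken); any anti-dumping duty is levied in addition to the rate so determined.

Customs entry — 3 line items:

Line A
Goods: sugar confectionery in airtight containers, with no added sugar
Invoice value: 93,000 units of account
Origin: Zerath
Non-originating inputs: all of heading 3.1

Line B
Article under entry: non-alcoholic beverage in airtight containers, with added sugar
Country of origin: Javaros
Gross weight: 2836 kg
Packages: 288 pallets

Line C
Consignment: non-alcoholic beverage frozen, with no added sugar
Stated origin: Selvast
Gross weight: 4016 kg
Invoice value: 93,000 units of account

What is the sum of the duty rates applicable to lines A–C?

Line A: sugar confectionery → 3.3; in airtight containers → 3.3.1; with no added sugar → 3.3.1.1. Scheduled 23%. Zerath agreement on 3.3: CTH met → 21% available; preferential 21%. → 21%.
Line B: non-alcoholic beverage → 3.1; in airtight containers → 3.1.1; with added sugar → 3.1.1.2. Scheduled 22%. No special measure applies. → 22%.
Line C: non-alcoholic beverage → 3.1; frozen → 3.1.2; with no added sugar → 3.1.2.2. Scheduled 36%. quota on 3.1.2.2 open → in-quota 18%. → 18%.
Sum: 21% + 22% + 18% = 61%.

61%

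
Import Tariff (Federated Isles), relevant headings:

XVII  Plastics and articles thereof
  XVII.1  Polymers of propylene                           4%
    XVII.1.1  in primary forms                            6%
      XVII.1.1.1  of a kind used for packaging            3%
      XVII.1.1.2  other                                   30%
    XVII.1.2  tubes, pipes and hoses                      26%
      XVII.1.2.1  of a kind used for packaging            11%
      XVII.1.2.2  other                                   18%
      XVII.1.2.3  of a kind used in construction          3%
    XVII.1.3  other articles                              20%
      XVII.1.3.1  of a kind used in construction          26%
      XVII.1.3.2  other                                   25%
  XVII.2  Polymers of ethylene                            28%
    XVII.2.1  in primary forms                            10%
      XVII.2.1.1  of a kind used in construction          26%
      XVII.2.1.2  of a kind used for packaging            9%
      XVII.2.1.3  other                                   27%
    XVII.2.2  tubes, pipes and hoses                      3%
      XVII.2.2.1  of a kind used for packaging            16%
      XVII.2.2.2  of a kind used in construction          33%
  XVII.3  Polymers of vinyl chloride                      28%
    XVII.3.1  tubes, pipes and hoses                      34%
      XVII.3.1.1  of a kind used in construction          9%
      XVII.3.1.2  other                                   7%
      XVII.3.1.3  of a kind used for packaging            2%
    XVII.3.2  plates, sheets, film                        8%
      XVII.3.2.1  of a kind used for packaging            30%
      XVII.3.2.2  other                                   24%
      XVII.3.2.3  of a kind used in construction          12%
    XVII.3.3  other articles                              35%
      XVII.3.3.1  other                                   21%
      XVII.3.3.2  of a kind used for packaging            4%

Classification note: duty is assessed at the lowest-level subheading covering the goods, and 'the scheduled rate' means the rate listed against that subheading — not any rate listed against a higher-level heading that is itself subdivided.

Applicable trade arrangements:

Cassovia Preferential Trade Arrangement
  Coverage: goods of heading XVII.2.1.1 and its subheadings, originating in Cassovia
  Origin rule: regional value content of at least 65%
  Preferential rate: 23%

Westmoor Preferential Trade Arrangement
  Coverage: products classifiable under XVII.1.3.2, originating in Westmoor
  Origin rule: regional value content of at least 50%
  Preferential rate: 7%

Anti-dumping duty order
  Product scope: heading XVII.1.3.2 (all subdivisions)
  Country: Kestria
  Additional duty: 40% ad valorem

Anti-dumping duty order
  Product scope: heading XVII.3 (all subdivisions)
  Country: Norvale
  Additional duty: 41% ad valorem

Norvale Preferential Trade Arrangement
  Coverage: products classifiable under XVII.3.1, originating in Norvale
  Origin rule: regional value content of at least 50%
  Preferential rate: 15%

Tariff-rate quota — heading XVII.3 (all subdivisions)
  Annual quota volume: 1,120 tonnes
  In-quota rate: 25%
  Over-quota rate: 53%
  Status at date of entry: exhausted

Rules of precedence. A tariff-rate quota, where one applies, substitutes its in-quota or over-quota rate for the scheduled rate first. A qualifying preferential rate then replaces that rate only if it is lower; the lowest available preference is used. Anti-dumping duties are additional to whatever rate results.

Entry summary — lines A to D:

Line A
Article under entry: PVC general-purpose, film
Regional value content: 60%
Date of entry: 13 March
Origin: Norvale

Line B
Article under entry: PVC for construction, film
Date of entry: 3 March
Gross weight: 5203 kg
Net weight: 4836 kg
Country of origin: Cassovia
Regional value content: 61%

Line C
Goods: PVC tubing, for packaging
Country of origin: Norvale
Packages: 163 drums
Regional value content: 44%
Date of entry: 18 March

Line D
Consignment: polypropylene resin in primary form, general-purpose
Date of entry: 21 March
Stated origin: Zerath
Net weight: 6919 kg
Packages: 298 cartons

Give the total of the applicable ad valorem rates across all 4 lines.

Line A: PVC → XVII.3; film → XVII.3.2; general-purpose → XVII.3.2.2. Scheduled 24%. quota on XVII.3 exhausted → over-quota 53%; Norvale agreement on XVII.3.1: XVII.3.2.2 not covered; anti-dumping (Norvale, XVII.3): +41%; total 53% + 41% = 94%. → 94%.
Line B: PVC → XVII.3; film → XVII.3.2; for construction → XVII.3.2.3. Scheduled 12%. quota on XVII.3 exhausted → over-quota 53%; Cassovia agreement on XVII.2.1.1: XVII.3.2.3 not covered. → 53%.
Line C: PVC → XVII.3; tubing → XVII.3.1; for packaging → XVII.3.1.3. Scheduled 2%. quota on XVII.3 exhausted → over-quota 53%; Norvale agreement on XVII.3.1: RVC < 50%; anti-dumping (Norvale, XVII.3): +41%; total 53% + 41% = 94%. → 94%.
Line D: polypropylene → XVII.1; resin in primary form → XVII.1.1; general-purpose → XVII.1.1.2. Scheduled 30%. No special measure applies. → 30%.
Sum: 94% + 53% + 94% + 30% = 271%.

271%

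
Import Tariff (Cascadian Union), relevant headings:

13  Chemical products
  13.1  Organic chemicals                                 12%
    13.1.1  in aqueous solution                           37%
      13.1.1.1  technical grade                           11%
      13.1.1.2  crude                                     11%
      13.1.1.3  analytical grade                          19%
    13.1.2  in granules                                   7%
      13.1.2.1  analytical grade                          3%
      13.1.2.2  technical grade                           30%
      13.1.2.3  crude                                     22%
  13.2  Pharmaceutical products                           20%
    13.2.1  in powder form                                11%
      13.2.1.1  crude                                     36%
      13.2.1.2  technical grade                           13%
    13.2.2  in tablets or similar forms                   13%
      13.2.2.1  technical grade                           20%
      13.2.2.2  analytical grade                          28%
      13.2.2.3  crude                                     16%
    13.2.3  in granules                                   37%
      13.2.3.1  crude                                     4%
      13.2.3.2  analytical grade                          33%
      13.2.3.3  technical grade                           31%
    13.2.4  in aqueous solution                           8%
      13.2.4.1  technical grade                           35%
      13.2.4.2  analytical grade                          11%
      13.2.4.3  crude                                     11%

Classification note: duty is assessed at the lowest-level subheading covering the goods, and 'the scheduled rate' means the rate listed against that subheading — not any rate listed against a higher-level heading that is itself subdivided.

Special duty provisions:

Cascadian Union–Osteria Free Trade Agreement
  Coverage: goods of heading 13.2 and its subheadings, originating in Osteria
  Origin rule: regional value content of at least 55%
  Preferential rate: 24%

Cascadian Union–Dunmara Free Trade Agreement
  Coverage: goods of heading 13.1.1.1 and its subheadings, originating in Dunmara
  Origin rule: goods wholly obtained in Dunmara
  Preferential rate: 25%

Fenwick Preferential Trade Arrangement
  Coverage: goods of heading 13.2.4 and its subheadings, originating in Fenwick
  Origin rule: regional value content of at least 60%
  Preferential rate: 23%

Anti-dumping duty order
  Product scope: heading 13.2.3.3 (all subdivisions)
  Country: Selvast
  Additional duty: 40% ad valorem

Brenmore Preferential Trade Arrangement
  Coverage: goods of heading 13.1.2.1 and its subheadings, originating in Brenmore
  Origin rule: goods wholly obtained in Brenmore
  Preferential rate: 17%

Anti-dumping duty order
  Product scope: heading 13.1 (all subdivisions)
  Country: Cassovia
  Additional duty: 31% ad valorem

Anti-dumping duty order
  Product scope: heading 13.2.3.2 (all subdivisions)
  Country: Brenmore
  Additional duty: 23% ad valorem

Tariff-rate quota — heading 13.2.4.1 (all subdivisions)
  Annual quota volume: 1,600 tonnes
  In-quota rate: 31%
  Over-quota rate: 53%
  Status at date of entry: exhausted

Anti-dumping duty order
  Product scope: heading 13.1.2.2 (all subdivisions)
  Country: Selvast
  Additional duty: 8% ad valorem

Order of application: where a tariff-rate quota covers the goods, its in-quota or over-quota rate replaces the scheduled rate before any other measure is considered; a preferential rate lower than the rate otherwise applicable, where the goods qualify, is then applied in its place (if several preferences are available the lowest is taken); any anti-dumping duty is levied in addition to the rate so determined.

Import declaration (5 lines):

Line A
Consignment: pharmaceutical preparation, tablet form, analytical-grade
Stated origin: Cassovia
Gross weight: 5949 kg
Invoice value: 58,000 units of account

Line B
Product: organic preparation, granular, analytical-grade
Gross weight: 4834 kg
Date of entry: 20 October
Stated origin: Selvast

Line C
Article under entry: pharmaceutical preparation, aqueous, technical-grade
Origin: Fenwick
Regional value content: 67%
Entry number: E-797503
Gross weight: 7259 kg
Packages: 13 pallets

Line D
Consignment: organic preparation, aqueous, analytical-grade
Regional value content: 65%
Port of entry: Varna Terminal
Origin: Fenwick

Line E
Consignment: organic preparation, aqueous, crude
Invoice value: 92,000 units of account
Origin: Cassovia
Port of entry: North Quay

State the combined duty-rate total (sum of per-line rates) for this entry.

115%

Line A: pharmaceutical → 13.2; tablet form → 13.2.2; analytical-grade → 13.2.2.2. Scheduled 28%. No special measure applies. → 28%.
Line B: organic → 13.1; granular → 13.1.2; analytical-grade → 13.1.2.1. Scheduled 3%. No special measure applies. → 3%.
Line C: pharmaceutical → 13.2; aqueous → 13.2.4; technical-grade → 13.2.4.1. Scheduled 35%. quota on 13.2.4.1 exhausted → over-quota 53%; Fenwick agreement on 13.2.4: RVC ≥ 60% → 23% available; preferential 23%. → 23%.
Line D: organic → 13.1; aqueous → 13.1.1; analytical-grade → 13.1.1.3. Scheduled 19%. Fenwick agreement on 13.2.4: 13.1.1.3 not covered. → 19%.
Line E: organic → 13.1; aqueous → 13.1.1; crude → 13.1.1.2. Scheduled 11%. anti-dumping (Cassovia, 13.1): +31%; total 11% + 31% = 42%. → 42%.
Sum: 28% + 3% + 23% + 19% + 42% = 115%.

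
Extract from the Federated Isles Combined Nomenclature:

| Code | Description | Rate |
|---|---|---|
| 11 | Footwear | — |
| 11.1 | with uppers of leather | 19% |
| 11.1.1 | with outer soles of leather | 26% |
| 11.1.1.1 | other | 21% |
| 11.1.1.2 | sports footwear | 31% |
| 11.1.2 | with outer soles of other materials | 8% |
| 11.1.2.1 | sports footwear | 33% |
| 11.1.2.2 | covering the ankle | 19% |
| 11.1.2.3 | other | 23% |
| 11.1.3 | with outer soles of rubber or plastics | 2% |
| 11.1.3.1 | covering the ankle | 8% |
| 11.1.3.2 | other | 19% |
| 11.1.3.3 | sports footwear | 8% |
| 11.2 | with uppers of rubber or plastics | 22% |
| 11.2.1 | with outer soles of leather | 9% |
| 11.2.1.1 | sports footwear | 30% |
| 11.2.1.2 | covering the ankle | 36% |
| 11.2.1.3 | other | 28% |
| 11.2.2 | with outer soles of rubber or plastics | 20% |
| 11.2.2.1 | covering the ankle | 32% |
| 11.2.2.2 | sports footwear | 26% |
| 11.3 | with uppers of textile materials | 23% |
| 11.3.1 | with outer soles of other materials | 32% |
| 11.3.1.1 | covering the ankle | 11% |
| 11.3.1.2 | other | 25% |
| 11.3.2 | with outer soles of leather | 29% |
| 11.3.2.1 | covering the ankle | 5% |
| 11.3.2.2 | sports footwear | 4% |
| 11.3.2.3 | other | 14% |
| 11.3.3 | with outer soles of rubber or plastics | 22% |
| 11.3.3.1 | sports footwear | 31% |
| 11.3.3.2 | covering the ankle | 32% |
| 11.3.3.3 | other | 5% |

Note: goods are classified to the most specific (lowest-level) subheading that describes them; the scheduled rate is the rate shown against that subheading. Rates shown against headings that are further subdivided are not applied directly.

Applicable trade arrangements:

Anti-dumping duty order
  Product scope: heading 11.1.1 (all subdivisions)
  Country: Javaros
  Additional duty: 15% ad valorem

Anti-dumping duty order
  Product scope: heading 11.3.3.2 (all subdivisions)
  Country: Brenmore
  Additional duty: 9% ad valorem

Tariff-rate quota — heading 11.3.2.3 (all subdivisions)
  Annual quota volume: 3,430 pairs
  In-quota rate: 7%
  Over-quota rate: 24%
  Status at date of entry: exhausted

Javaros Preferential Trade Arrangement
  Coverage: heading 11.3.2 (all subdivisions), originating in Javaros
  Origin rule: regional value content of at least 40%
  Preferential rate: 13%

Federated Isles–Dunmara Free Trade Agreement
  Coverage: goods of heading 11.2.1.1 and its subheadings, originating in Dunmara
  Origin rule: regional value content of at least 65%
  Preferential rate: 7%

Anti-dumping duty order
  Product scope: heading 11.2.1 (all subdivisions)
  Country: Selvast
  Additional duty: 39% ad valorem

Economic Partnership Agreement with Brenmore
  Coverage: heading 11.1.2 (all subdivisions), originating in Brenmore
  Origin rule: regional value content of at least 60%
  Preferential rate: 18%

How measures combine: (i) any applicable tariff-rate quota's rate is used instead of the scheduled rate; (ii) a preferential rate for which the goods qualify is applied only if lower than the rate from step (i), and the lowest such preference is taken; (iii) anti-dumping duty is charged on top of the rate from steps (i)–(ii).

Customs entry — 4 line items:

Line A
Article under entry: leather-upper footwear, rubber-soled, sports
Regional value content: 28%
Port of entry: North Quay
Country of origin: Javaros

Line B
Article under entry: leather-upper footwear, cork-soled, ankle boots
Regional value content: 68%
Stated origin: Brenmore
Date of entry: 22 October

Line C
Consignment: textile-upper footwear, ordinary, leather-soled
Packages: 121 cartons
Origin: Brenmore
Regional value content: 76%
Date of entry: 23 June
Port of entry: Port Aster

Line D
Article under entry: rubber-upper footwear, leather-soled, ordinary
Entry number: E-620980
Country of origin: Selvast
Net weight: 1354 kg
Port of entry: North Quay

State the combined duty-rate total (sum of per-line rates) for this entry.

Line A: leather-upper → 11.1; rubber-soled → 11.1.3; sports → 11.1.3.3. Scheduled 8%. Javaros agreement on 11.3.2: 11.1.3.3 not covered. → 8%.
Line B: leather-upper → 11.1; cork-soled → 11.1.2; ankle boots → 11.1.2.2. Scheduled 19%. Brenmore agreement on 11.1.2: RVC ≥ 60% → 18% available; preferential 18%. → 18%.
Line C: textile-upper → 11.3; leather-soled → 11.3.2; ordinary → 11.3.2.3. Scheduled 14%. quota on 11.3.2.3 exhausted → over-quota 24%; Brenmore agreement on 11.1.2: 11.3.2.3 not covered. → 24%.
Line D: rubber-upper → 11.2; leather-soled → 11.2.1; ordinary → 11.2.1.3. Scheduled 28%. anti-dumping (Selvast, 11.2.1): +39%; total 28% + 39% = 67%. → 67%.
Sum: 8% + 18% + 24% + 67% = 117%.

117%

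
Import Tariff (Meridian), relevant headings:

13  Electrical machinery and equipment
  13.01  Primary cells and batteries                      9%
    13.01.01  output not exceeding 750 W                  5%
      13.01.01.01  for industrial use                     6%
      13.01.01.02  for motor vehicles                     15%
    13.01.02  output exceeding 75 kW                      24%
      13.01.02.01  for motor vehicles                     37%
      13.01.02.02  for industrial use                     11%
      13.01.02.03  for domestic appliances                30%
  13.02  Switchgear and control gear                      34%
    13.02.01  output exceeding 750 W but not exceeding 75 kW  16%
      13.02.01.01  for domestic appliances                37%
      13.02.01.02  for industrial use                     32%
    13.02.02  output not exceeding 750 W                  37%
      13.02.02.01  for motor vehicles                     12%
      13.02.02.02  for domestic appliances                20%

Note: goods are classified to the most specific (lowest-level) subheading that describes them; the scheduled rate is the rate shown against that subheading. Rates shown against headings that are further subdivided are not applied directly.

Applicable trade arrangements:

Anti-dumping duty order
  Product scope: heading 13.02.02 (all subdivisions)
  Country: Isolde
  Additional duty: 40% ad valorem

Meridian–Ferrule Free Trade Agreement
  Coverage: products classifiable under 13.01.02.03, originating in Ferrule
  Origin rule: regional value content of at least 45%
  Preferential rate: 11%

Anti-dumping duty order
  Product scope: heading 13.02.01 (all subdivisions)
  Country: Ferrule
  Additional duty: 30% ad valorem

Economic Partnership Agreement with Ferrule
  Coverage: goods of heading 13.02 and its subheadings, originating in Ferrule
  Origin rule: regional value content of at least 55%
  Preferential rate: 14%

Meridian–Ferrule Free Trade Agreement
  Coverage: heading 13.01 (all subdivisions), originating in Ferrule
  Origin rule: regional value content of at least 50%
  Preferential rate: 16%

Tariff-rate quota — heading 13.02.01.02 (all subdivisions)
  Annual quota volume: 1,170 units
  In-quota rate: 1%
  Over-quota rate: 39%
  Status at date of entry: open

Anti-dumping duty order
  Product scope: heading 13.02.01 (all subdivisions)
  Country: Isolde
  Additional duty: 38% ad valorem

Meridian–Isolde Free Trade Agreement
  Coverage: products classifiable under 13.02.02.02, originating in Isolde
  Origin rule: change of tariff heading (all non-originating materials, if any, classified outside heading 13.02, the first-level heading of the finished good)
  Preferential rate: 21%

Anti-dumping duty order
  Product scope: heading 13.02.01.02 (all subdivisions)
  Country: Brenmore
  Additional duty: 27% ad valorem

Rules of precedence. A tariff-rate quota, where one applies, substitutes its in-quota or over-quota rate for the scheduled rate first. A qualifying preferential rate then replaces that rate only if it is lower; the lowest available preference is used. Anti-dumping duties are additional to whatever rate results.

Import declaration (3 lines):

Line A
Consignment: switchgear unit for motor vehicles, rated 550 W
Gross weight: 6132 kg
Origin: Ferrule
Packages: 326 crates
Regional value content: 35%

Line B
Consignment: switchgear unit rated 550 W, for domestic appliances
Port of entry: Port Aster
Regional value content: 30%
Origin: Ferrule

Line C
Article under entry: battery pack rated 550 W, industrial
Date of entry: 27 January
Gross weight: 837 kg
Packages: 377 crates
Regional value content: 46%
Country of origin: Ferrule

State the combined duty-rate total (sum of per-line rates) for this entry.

38%

Line A: switchgear unit → 13.02; rated 550 W → 13.02.02; for motor vehicles → 13.02.02.01. Scheduled 12%. Ferrule agreement on 13.01.02.03: 13.02.02.01 not covered; Ferrule agreement on 13.02: RVC < 55%; Ferrule agreement on 13.01: 13.02.02.01 not covered. → 12%.
Line B: switchgear unit → 13.02; rated 550 W → 13.02.02; for domestic appliances → 13.02.02.02. Scheduled 20%. Ferrule agreement on 13.01.02.03: 13.02.02.02 not covered; Ferrule agreement on 13.02: RVC < 55%; Ferrule agreement on 13.01: 13.02.02.02 not covered. → 20%.
Line C: battery pack → 13.01; rated 550 W → 13.01.01; industrial → 13.01.01.01. Scheduled 6%. Ferrule agreement on 13.01.02.03: 13.01.01.01 not covered; Ferrule agreement on 13.02: 13.01.01.01 not covered; Ferrule agreement on 13.01: RVC < 50%. → 6%.
Sum: 12% + 20% + 6% = 38%.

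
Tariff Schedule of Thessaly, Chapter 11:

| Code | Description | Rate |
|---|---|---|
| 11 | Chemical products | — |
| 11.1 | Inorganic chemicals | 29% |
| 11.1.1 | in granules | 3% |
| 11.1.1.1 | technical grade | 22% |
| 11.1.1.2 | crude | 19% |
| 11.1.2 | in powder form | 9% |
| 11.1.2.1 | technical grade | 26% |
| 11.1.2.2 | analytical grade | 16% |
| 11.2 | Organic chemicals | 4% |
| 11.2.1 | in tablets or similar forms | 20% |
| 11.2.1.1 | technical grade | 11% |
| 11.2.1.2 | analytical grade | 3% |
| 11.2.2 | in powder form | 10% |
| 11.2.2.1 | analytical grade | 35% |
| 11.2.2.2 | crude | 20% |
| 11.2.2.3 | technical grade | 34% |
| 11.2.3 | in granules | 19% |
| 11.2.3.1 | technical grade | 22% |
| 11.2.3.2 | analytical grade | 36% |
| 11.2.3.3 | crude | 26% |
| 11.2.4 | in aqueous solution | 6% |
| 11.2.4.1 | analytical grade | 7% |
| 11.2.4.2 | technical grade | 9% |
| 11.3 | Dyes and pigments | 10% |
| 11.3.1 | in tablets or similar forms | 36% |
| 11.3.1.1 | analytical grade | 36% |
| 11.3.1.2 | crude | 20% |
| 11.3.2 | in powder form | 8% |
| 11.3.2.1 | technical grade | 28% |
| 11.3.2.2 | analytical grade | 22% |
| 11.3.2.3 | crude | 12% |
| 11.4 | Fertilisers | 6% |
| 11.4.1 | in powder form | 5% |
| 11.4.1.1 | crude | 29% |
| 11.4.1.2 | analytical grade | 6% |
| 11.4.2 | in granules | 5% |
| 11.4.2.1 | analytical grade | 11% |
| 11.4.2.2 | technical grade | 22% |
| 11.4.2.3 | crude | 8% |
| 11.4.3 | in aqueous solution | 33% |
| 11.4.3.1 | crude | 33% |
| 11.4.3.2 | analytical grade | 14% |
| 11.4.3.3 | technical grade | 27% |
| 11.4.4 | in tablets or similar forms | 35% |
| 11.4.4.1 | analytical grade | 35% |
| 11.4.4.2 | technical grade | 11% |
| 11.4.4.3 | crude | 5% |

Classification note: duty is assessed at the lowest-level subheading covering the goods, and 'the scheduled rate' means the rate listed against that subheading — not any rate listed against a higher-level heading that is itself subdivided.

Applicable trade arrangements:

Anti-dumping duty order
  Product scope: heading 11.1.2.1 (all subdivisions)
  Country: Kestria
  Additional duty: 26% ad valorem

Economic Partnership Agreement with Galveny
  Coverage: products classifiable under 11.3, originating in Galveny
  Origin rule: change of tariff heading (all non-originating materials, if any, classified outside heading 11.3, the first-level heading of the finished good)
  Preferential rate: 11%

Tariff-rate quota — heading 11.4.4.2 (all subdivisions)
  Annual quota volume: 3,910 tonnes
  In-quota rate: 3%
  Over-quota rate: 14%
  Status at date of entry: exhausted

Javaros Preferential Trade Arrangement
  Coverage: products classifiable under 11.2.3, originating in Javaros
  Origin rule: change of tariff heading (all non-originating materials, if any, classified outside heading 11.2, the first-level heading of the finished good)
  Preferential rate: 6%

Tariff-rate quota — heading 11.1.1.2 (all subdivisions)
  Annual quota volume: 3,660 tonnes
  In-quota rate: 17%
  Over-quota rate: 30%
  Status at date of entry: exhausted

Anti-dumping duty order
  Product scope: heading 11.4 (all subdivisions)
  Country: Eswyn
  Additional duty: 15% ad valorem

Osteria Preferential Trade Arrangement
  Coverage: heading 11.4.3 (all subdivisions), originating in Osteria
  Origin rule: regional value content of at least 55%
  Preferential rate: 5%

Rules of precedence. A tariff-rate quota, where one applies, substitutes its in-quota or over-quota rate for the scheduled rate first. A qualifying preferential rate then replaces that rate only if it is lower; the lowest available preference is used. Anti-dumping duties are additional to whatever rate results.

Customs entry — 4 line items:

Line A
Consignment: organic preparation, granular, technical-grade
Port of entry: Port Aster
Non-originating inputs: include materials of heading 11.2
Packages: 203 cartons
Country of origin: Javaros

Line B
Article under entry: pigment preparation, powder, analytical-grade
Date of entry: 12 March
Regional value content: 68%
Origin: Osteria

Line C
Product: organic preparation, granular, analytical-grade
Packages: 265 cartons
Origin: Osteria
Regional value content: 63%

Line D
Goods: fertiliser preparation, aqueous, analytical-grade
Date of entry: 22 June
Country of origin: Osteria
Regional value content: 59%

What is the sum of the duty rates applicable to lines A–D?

Line A: organic → 11.2; granular → 11.2.3; technical-grade → 11.2.3.1. Scheduled 22%. Javaros agreement on 11.2.3: CTH not met. → 22%.
Line B: pigment → 11.3; powder → 11.3.2; analytical-grade → 11.3.2.2. Scheduled 22%. Osteria agreement on 11.4.3: 11.3.2.2 not covered. → 22%.
Line C: organic → 11.2; granular → 11.2.3; analytical-grade → 11.2.3.2. Scheduled 36%. Osteria agreement on 11.4.3: 11.2.3.2 not covered. → 36%.
Line D: fertiliser → 11.4; aqueous → 11.4.3; analytical-grade → 11.4.3.2. Scheduled 14%. Osteria agreement on 11.4.3: RVC ≥ 55% → 5% available; preferential 5%. → 5%.
Sum: 22% + 22% + 36% + 5% = 85%.

85%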